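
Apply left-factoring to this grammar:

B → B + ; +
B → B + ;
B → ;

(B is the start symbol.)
B → B + ; B'
B' → +
B' → ε
B → ;

Left-factoring transforms A → αβ₁ | αβ₂ into A → αA' and A' → β₁ | β₂
(α is the longest common prefix among the alternatives). Repeat until
no nonterminal has two alternatives with a common prefix.

Round 1: B has alternatives sharing prefix 'B + ;'. Introduce B': B → B + ; B'
  Add: B' → +
  Add: B' → ε

No remaining common prefixes — done.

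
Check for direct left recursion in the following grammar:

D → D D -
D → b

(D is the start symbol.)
Yes, D is left-recursive

Direct left recursion occurs when N → N α for some non-terminal N (the right-hand side begins with the left-hand side itself).

D → D D -: LEFT RECURSIVE (starts with D)
D → b: starts with b

The grammar has direct left recursion on: D.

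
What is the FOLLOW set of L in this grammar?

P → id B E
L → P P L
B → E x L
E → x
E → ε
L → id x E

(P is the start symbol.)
In L → P P L: L is at the end; this adds FOLLOW(L) to itself — nothing new
In B → E x L: L is at the end, add FOLLOW(B)

The FOLLOW sets referred to above (computed the same way, to a fixed point):
  FOLLOW(B) = { $, 'id', 'x' }

Taking the union: FOLLOW(L) = { $, 'id', 'x' }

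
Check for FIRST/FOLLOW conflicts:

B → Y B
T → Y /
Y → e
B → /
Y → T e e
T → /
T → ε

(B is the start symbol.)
Yes. T → Y '/' with FOLLOW(T) on { 'e' }

Nullable non-terminals: T.
FIRST sets used below: FIRST(Y) = { '/', 'e' }

T: nullable alternative(s) T → ε; FOLLOW(T) = { 'e' }
  T → Y /: FIRST \ {ε} = { '/', 'e' } — overlaps FOLLOW(T) on { 'e' }: CONFLICT
  T → /: FIRST \ {ε} = { '/' } — disjoint from FOLLOW(T)
  T → ε: FIRST \ {ε} = { } — this is the only nullable alternative, skip

B, Y have no nullable alternative, so no FIRST/FOLLOW check is needed there.

So the grammar has 1 FIRST/FOLLOW conflict (marked CONFLICT above).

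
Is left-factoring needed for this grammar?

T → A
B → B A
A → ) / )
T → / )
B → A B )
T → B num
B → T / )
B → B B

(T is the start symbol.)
Yes, B has productions with common prefix 'B'

Left-factoring is needed when two productions for the same non-terminal
share a common prefix on the right-hand side.

Productions for T:
  T → A
  T → / )
  T → B num
Productions for B:
  B → B A
  B → A B )
  B → T / )
  B → B B

Found common prefix 'B' in productions for B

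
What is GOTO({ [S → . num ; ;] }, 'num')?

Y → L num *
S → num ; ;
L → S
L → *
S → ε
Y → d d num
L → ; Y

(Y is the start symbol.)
{ [S → num . ; ;] }

GOTO(I, 'num') = CLOSURE({ [A → αX.β] : [A → α.Xβ] ∈ I, X = 'num' })

Items with dot before 'num', with the dot advanced:
  [S → . num ; ;] → [S → num . ; ;]
Closure adds nothing (no advanced item has the dot before a non-terminal).

GOTO = { [S → num . ; ;] }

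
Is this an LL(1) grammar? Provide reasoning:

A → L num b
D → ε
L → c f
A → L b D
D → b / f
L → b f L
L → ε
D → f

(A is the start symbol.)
Relevant sets:
  FIRST(L) = { 'b', 'c', ε }
  FOLLOW(D) = { $ }
  FOLLOW(L) = { 'b', 'num' }

For A:
  PREDICT(A → L num b) = { 'b', 'c', 'num' }
  PREDICT(A → L b D) = { 'b', 'c' }
For D:
  PREDICT(D → ε) = { $ }
  PREDICT(D → b '/' f) = { 'b' }
  PREDICT(D → f) = { 'f' }
For L:
  PREDICT(L → c f) = { 'c' }
  PREDICT(L → b f L) = { 'b' }
  PREDICT(L → ε) = { 'b', 'num' }

Conflict found: Predict set conflict for A: { 'b', 'c' }
The grammar is NOT LL(1).

Answer: No. Predict set conflict for A: { 'b', 'c' }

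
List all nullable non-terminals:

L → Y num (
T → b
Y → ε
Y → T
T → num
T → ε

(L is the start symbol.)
{ 'T', 'Y' }

A non-terminal is nullable if it can derive ε (the empty string): either it has an ε-production, or it has a production whose right-hand side consists entirely of nullable non-terminals.

ε-productions: Y → ε, T → ε
So Y, T are immediately nullable.
No further non-terminal can be added: every production for the remaining non-terminals contains a terminal or a non-nullable non-terminal.
Nullable = { 'T', 'Y' }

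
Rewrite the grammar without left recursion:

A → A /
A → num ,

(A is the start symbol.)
A is directly left-recursive. The standard transformation for
  A → A α₁ | ... | A α_m | β₁ | ... | β_n
is
  A  → β₁ A' | ... | β_n A'
  A' → α₁ A' | ... | α_m A' | ε

A → num , becomes A → num , A'
A → A / becomes A' → / A'
Add A' → ε

Resulting grammar:
A → num , A'
A' → / A'
A' → ε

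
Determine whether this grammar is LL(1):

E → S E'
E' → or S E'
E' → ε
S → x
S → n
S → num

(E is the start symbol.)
Yes, the grammar is LL(1).

Relevant sets:
  FOLLOW(E') = { $ }

For E':
  PREDICT(E' → or S E') = { 'or' }
  PREDICT(E' → ε) = { $ }
For S:
  PREDICT(S → x) = { 'x' }
  PREDICT(S → n) = { 'n' }
  PREDICT(S → num) = { 'num' }
E has a single production, so nothing to check there.

All predict sets are disjoint. The grammar IS LL(1).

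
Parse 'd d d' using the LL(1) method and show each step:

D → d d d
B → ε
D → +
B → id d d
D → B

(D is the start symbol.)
Stack is shown with the top on the left.

Stack    Input    Action
------------------------
D $      d d d $  output D → d d d
d d d $  d d d $  match 'd'
d d $    d d $    match 'd'
d $      d $      match 'd'
$        $        accept

The string is accepted.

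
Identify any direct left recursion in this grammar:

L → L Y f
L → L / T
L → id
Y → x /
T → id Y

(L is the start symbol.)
Yes, L is left-recursive

Direct left recursion occurs when N → N α for some non-terminal N (the right-hand side begins with the left-hand side itself).

L → L Y f: LEFT RECURSIVE (starts with L)
L → L / T: LEFT RECURSIVE (starts with L)
L → id: starts with id
Y → x /: starts with x
T → id Y: starts with id

The grammar has direct left recursion on: L.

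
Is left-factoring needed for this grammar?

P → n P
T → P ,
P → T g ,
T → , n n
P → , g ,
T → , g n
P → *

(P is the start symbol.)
Yes, T has productions with common prefix ','

Left-factoring is needed when two productions for the same non-terminal
share a common prefix on the right-hand side.

Productions for P:
  P → n P
  P → T g ,
  P → , g ,
  P → *
Productions for T:
  T → P ,
  T → , n n
  T → , g n

Found common prefix ',' in productions for T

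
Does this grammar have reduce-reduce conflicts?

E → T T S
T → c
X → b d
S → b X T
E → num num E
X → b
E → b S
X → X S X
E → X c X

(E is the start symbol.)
No reduce-reduce conflicts

Augment with E' → E and build the canonical LR(0) collection (I0 = CLOSURE({[E' → . E]}), then GOTO on every symbol after a dot until no new states appear). It has 21 states:
  I0: { [E → . T T S], [E → . X c X], [E → . b S], [E → . num num E], [E' → . E], [T → . c], [X → . X S X], [X → . b d], [X → . b] }  — shift
  I1: { [E' → E .] }  — accept
  I2: { [E → T . T S], [T → . c] }  — shift
  I3: { [E → X . c X], [S → . b X T], [X → X . S X] }  — shift
  I4: { [E → b . S], [S → . b X T], [X → b . d], [X → b .] }  — shift, reduce
  I5: { [T → c .] }  — reduce
  I6: { [E → num . num E] }  — shift
  I7: { [E → . T T S], [E → . X c X], [E → . b S], [E → . num num E], [E → num num . E], [T → . c], [X → . X S X], [X → . b d], [X → . b] }  — shift
  I8: { [E → num num E .] }  — reduce
  I9: { [E → b S .] }  — reduce
  I10: { [S → b . X T], [X → . X S X], [X → . b d], [X → . b] }  — shift
  I11: { [X → b d .] }  — reduce
  I12: { [S → . b X T], [S → b X . T], [T → . c], [X → X . S X] }  — shift
  I13: { [X → b . d], [X → b .] }  — shift, reduce
  I14: { [X → . X S X], [X → . b d], [X → . b], [X → X S . X] }  — shift
  I15: { [S → b X T .] }  — reduce
  I16: { [S → . b X T], [X → X . S X], [X → X S X .] }  — shift, reduce
  I17: { [E → X c . X], [X → . X S X], [X → . b d], [X → . b] }  — shift
  I18: { [E → X c X .], [S → . b X T], [X → X . S X] }  — shift, reduce
  I19: { [E → T T . S], [S → . b X T] }  — shift
  I20: { [E → T T S .] }  — reduce

No state contains more than one complete item.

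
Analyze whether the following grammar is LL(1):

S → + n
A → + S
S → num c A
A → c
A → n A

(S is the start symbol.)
For S:
  PREDICT(S → '+' n) = { '+' }
  PREDICT(S → num c A) = { 'num' }
For A:
  PREDICT(A → '+' S) = { '+' }
  PREDICT(A → c) = { 'c' }
  PREDICT(A → n A) = { 'n' }

All predict sets are disjoint. The grammar IS LL(1).

Answer: Yes, the grammar is LL(1).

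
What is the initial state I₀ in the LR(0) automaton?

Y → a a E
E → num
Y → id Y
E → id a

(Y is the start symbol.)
First, augment the grammar with Y' → Y
I₀ = CLOSURE({ [Y' → . Y] }):
  [Y' → . Y] has the dot before Y: add [Y → . a a E], [Y → . id Y]
No further items can be added.

I₀ = { [Y → . a a E], [Y → . id Y], [Y' → . Y] }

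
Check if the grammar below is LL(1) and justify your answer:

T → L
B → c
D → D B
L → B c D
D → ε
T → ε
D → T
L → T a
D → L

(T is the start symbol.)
A grammar is LL(1) if for each non-terminal N with multiple productions, the predict sets of those productions are pairwise disjoint, where PREDICT(N → α) = (FIRST(α) \ {ε}) ∪ (FOLLOW(N) if α ⇒* ε).

Relevant sets:
  FIRST(L) = { 'a', 'c' }
  FIRST(D) = { 'a', 'c', ε }
  FIRST(B) = { 'c' }
  FIRST(T) = { 'a', 'c', ε }
  FOLLOW(T) = { $, 'a', 'c' }
  FOLLOW(D) = { $, 'a', 'c' }

For T:
  PREDICT(T → L) = { 'a', 'c' }
  PREDICT(T → ε) = { $, 'a', 'c' }
For D:
  PREDICT(D → D B) = { 'a', 'c' }
  PREDICT(D → ε) = { $, 'a', 'c' }
  PREDICT(D → T) = { $, 'a', 'c' }
  PREDICT(D → L) = { 'a', 'c' }
For L:
  PREDICT(L → B c D) = { 'c' }
  PREDICT(L → T a) = { 'a', 'c' }
B has a single production, so nothing to check there.

Conflict found: Predict set conflict for T: { 'a', 'c' }
The grammar is NOT LL(1).

Answer: No. Predict set conflict for T: { 'a', 'c' }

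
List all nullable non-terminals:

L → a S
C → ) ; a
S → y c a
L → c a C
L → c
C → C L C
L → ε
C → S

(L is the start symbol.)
A non-terminal is nullable if it can derive ε (the empty string): either it has an ε-production, or it has a production whose right-hand side consists entirely of nullable non-terminals.

ε-productions: L → ε
So L is immediately nullable.
No further non-terminal can be added: every production for the remaining non-terminals contains a terminal or a non-nullable non-terminal.
Nullable = { 'L' }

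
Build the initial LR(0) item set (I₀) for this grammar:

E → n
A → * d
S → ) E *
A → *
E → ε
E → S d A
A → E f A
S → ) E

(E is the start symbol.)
{ [E → . S d A], [E → . n], [E → .], [E' → . E], [S → . ) E *], [S → . ) E] }

First, augment the grammar with E' → E
I₀ = CLOSURE({ [E' → . E] }):
  [E' → . E] has the dot before E: add [E → . n], [E → .], [E → . S d A]
  [E → . S d A] has the dot before S: add [S → . ) E *], [S → . ) E]
No further items can be added.

I₀ = { [E → . S d A], [E → . n], [E → .], [E' → . E], [S → . ) E *], [S → . ) E] }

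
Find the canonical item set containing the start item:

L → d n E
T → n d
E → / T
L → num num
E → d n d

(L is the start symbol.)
{ [L → . d n E], [L → . num num], [L' → . L] }

First, augment the grammar with L' → L
I₀ = CLOSURE({ [L' → . L] }):
  [L' → . L] has the dot before L: add [L → . d n E], [L → . num num]
No further items can be added.

I₀ = { [L → . d n E], [L → . num num], [L' → . L] }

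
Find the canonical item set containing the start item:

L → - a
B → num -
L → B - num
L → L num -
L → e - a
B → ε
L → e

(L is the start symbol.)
First, augment the grammar with L' → L
I₀ = CLOSURE({ [L' → . L] }):
  [L' → . L] has the dot before L: add [L → . - a], [L → . B - num], [L → . L num -], [L → . e - a], [L → . e]
  [L → . B - num] has the dot before B: add [B → . num -], [B → .]
No further items can be added.

I₀ = { [B → . num -], [B → .], [L → . - a], [L → . B - num], [L → . L num -], [L → . e - a], [L → . e], [L' → . L] }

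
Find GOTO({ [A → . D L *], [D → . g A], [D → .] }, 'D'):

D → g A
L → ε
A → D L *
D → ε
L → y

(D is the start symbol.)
GOTO(I, 'D') = CLOSURE({ [A → αX.β] : [A → α.Xβ] ∈ I, X = 'D' })

Items with dot before 'D', with the dot advanced:
  [A → . D L *] → [A → D . L *]
Closure of the advanced items:
  [A → D . L *] has the dot before L: add [L → .], [L → . y]

GOTO = { [A → D . L *], [L → . y], [L → .] }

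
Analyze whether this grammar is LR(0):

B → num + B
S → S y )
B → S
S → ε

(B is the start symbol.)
A grammar is LR(0) if no state in the canonical LR(0) collection has:
  - both a shift item (dot before a terminal) and a complete item (shift-reduce conflict), or
  - two or more complete items (reduce-reduce conflict; the accept item [B' → B .] counts as a complete item here).

Augment with B' → B and build the canonical LR(0) collection (I0 = CLOSURE({[B' → . B]}), then GOTO on every symbol after a dot until no new states appear). It has 8 states:
  I0: { [B → . S], [B → . num + B], [B' → . B], [S → . S y )], [S → .] }  — shift, reduce
  I1: { [B' → B .] }  — accept
  I2: { [B → S .], [S → S . y )] }  — shift, reduce
  I3: { [B → num . + B] }  — shift
  I4: { [B → . S], [B → . num + B], [B → num + . B], [S → . S y )], [S → .] }  — shift, reduce
  I5: { [B → num + B .] }  — reduce
  I6: { [S → S y . )] }  — shift
  I7: { [S → S y ) .] }  — reduce

Conflict in state I0:
  Shift-reduce conflict between [S → .] and [B → . num + B]
So the grammar is NOT LR(0).

Answer: No. Shift-reduce conflict between [S → .] and [B → . num + B]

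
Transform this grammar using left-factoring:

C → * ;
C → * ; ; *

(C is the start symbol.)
C → * ; C'
C' → ε
C' → ; *

Left-factoring transforms A → αβ₁ | αβ₂ into A → αA' and A' → β₁ | β₂
(α is the longest common prefix among the alternatives). Repeat until
no nonterminal has two alternatives with a common prefix.

Round 1: C has alternatives sharing prefix '* ;'. Introduce C': C → * ; C'
  Add: C' → ε
  Add: C' → ; *

No remaining common prefixes — done.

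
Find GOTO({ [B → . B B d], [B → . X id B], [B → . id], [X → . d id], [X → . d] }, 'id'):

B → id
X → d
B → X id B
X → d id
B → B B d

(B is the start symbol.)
GOTO(I, 'id') = CLOSURE({ [A → αX.β] : [A → α.Xβ] ∈ I, X = 'id' })

Items with dot before 'id', with the dot advanced:
  [B → . id] → [B → id .]
Closure adds nothing (no advanced item has the dot before a non-terminal).

GOTO = { [B → id .] }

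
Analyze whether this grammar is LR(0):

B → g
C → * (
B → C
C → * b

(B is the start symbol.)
Yes, the grammar is LR(0)

A grammar is LR(0) if no state in the canonical LR(0) collection has:
  - both a shift item (dot before a terminal) and a complete item (shift-reduce conflict), or
  - two or more complete items (reduce-reduce conflict; the accept item [B' → B .] counts as a complete item here).

Augment with B' → B and build the canonical LR(0) collection (I0 = CLOSURE({[B' → . B]}), then GOTO on every symbol after a dot until no new states appear). It has 7 states:
  I0: { [B → . C], [B → . g], [B' → . B], [C → . * (], [C → . * b] }  — shift
  I1: { [C → * . (], [C → * . b] }  — shift
  I2: { [B' → B .] }  — accept
  I3: { [B → C .] }  — reduce
  I4: { [B → g .] }  — reduce
  I5: { [C → * ( .] }  — reduce
  I6: { [C → * b .] }  — reduce

Every state is either a pure shift/goto state or contains exactly one complete item and nothing to shift — no conflicts. The grammar is LR(0).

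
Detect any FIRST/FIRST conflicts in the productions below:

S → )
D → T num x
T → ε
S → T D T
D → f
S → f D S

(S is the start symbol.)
Yes. S → T D T / S → f D S on { 'f' }

A FIRST/FIRST conflict occurs when two productions N → α and N → β for the same non-terminal have FIRST(α) ∩ FIRST(β) ≠ ∅ (with ε ∈ FIRST of a nullable right-hand side, so two nullable alternatives also conflict).

FIRST sets of the non-terminals at (or reachable through a nullable prefix from) the front of some alternative:
  FIRST(T) = { ε }
  FIRST(D) = { 'f', 'num' }

Productions for S:
  S → ): FIRST = { ')' }
  S → T D T: FIRST = { 'f', 'num' }
  S → f D S: FIRST = { 'f' }
Productions for D:
  D → T num x: FIRST = { 'num' }
  D → f: FIRST = { 'f' }
T has only one production, so no FIRST/FIRST conflict is possible there.

Conflict for S: S → T D T and S → f D S
  Overlap: { 'f' }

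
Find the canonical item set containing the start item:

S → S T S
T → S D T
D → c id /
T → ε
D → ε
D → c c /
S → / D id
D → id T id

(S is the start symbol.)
First, augment the grammar with S' → S
I₀ = CLOSURE({ [S' → . S] }):
  [S' → . S] has the dot before S: add [S → . S T S], [S → . / D id]
No further items can be added.

I₀ = { [S → . / D id], [S → . S T S], [S' → . S] }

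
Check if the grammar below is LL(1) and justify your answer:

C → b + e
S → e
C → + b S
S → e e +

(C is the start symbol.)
No. Predict set conflict for S: { 'e' }

For C:
  PREDICT(C → b '+' e) = { 'b' }
  PREDICT(C → '+' b S) = { '+' }
For S:
  PREDICT(S → e) = { 'e' }
  PREDICT(S → e e '+') = { 'e' }

Conflict found: Predict set conflict for S: { 'e' }
The grammar is NOT LL(1).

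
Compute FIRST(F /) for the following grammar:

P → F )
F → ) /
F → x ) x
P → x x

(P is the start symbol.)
{ ')', 'x' }

FIRST sets of the non-terminals involved (from the grammar, by fixed-point iteration):
  FIRST(F) = { ')', 'x' }

To compute FIRST(F /), process the symbols left to right:
Symbol F is a non-terminal. Add FIRST(F) \ {ε} = { ')', 'x' }
F is not nullable (ε ∉ FIRST(F)), so stop here.
FIRST(F /) = { ')', 'x' }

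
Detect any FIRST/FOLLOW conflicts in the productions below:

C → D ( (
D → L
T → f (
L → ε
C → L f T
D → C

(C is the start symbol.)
Yes. D → C with FOLLOW(D) on { '(' }

A FIRST/FOLLOW conflict occurs when a non-terminal N has a nullable alternative N → β (β ⇒* ε) and another alternative N → α with FIRST(α) ∩ FOLLOW(N) ≠ ∅: on such a lookahead the parser cannot decide between expanding α and letting N vanish via β.

Nullable non-terminals: D, L.
FIRST sets used below: FIRST(L) = { ε }, FIRST(C) = { '(', 'f' }

D: nullable alternative(s) D → L; FOLLOW(D) = { '(' }
  D → L: FIRST \ {ε} = { } — this is the only nullable alternative, skip
  D → C: FIRST \ {ε} = { '(', 'f' } — overlaps FOLLOW(D) on { '(' }: CONFLICT
L has a nullable alternative but only one production, so nothing to check.

C, T have no nullable alternative, so no FIRST/FOLLOW check is needed there.

So the grammar has 1 FIRST/FOLLOW conflict (marked CONFLICT above).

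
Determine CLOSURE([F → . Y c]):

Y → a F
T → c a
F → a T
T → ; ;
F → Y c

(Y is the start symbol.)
{ [F → . Y c], [Y → . a F] }

Start with: [F → . Y c]
  [F → . Y c] has the dot before Y: add [Y → . a F]
No further items can be added.

CLOSURE = { [F → . Y c], [Y → . a F] }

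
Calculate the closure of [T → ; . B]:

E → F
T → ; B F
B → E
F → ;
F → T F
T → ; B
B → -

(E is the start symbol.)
{ [B → . -], [B → . E], [E → . F], [F → . ;], [F → . T F], [T → . ; B F], [T → . ; B], [T → ; . B] }

Start with: [T → ; . B]
  [T → ; . B] has the dot before B: add [B → . E], [B → . -]
  [B → . E] has the dot before E: add [E → . F]
  [E → . F] has the dot before F: add [F → . ;], [F → . T F]
  [F → . T F] has the dot before T: add [T → . ; B F], [T → . ; B]
No further items can be added.

CLOSURE = { [B → . -], [B → . E], [E → . F], [F → . ;], [F → . T F], [T → . ; B F], [T → . ; B], [T → ; . B] }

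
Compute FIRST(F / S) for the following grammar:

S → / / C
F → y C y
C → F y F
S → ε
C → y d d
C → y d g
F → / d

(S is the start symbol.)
FIRST sets of the non-terminals involved (from the grammar, by fixed-point iteration):
  FIRST(F) = { '/', 'y' }

To compute FIRST(F / S), process the symbols left to right:
Symbol F is a non-terminal. Add FIRST(F) \ {ε} = { '/', 'y' }
F is not nullable (ε ∉ FIRST(F)), so stop here.
FIRST(F / S) = { '/', 'y' }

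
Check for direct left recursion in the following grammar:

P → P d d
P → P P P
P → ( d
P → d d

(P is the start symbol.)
Yes, P is left-recursive

P → P d d: LEFT RECURSIVE (starts with P)
P → P P P: LEFT RECURSIVE (starts with P)
P → ( d: starts with '('
P → d d: starts with d

The grammar has direct left recursion on: P.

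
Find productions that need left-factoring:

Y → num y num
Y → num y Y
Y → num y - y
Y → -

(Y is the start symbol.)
Yes, Y has productions with common prefix 'num y'

Left-factoring is needed when two productions for the same non-terminal
share a common prefix on the right-hand side.

Productions for Y:
  Y → num y num
  Y → num y Y
  Y → num y - y
  Y → -

Found common prefix 'num y' in productions for Y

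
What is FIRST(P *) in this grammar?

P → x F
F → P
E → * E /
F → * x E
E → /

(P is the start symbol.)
FIRST sets of the non-terminals involved (from the grammar, by fixed-point iteration):
  FIRST(P) = { 'x' }

To compute FIRST(P *), process the symbols left to right:
Symbol P is a non-terminal. Add FIRST(P) \ {ε} = { 'x' }
P is not nullable (ε ∉ FIRST(P)), so stop here.
FIRST(P *) = { 'x' }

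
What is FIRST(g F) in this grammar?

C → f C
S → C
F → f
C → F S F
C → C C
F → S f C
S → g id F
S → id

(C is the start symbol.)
To compute FIRST(g F), process the symbols left to right:
Symbol g is a terminal. Add 'g' and stop.
FIRST(g F) = { 'g' }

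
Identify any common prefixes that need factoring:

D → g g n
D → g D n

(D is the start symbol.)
Yes, D has productions with common prefix 'g'

Left-factoring is needed when two productions for the same non-terminal
share a common prefix on the right-hand side.

Productions for D:
  D → g g n
  D → g D n

Found common prefix 'g' in productions for D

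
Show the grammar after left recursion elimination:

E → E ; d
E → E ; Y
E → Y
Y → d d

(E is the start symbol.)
E is directly left-recursive. The standard transformation for
  A → A α₁ | ... | A α_m | β₁ | ... | β_n
is
  A  → β₁ A' | ... | β_n A'
  A' → α₁ A' | ... | α_m A' | ε

E → Y becomes E → Y E'
E → E ; d becomes E' → ; d E'
E → E ; Y becomes E' → ; Y E'
Add E' → ε

Productions for other non-terminals are unchanged:
  Y → d d

Resulting grammar:
E → Y E'
E' → ; d E'
E' → ; Y E'
E' → ε
Y → d d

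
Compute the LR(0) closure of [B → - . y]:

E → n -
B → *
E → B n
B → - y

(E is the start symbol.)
{ [B → - . y] }

Start with: [B → - . y]
The dot precedes the terminal y, so nothing is added.

CLOSURE = { [B → - . y] }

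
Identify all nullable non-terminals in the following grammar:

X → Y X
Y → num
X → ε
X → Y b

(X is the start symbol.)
{ 'X' }

ε-productions: X → ε
So X is immediately nullable.
No further non-terminal can be added: every production for the remaining non-terminals contains a terminal or a non-nullable non-terminal.
Nullable = { 'X' }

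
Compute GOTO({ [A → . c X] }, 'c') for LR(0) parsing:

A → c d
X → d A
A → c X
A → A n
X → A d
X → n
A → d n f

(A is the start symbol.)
{ [A → . A n], [A → . c X], [A → . c d], [A → . d n f], [A → c . X], [X → . A d], [X → . d A], [X → . n] }

GOTO(I, 'c') = CLOSURE({ [A → αX.β] : [A → α.Xβ] ∈ I, X = 'c' })

Items with dot before 'c', with the dot advanced:
  [A → . c X] → [A → c . X]
Closure of the advanced items:
  [A → c . X] has the dot before X: add [X → . d A], [X → . A d], [X → . n]
  [X → . A d] has the dot before A: add [A → . c d], [A → . c X], [A → . A n], [A → . d n f]

GOTO = { [A → . A n], [A → . c X], [A → . c d], [A → . d n f], [A → c . X], [X → . A d], [X → . d A], [X → . n] }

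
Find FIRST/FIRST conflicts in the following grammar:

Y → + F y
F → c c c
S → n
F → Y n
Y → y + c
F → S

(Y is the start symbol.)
No FIRST/FIRST conflicts.

A FIRST/FIRST conflict occurs when two productions N → α and N → β for the same non-terminal have FIRST(α) ∩ FIRST(β) ≠ ∅ (with ε ∈ FIRST of a nullable right-hand side, so two nullable alternatives also conflict).

FIRST sets of the non-terminals at (or reachable through a nullable prefix from) the front of some alternative:
  FIRST(Y) = { '+', 'y' }
  FIRST(S) = { 'n' }

Productions for Y:
  Y → + F y: FIRST = { '+' }
  Y → y + c: FIRST = { 'y' }
Productions for F:
  F → c c c: FIRST = { 'c' }
  F → Y n: FIRST = { '+', 'y' }
  F → S: FIRST = { 'n' }
S has only one production, so no FIRST/FIRST conflict is possible there.

All alternatives of each non-terminal have pairwise disjoint FIRST sets.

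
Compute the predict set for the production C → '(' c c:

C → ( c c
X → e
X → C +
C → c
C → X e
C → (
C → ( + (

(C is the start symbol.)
{ '(' }

PREDICT(C → '(' c c) = (FIRST(RHS) \ {ε}) ∪ (FOLLOW(C) if ε ∈ FIRST(RHS), i.e. RHS ⇒* ε)
FIRST('(' c c) = { '(' }
ε ∉ FIRST('(' c c), so FOLLOW(C) is not added.
PREDICT(C → '(' c c) = { '(' }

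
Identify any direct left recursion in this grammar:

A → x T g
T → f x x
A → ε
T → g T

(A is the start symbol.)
No direct left recursion

A → x T g: starts with x
T → f x x: starts with f
A → ε: starts with ε
T → g T: starts with g

No direct left recursion found.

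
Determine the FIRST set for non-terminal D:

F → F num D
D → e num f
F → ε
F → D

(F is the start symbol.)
{ 'e' }

To compute FIRST(D), examine every production with D on the left-hand side, reading each right-hand side left to right until a non-nullable symbol is reached.

From D → e num f:
  - e is a terminal: add 'e' and stop

Collecting: FIRST(D) = { 'e' }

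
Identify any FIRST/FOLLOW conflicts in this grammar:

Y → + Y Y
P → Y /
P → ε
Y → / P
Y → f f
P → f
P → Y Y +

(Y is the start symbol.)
A FIRST/FOLLOW conflict occurs when a non-terminal N has a nullable alternative N → β (β ⇒* ε) and another alternative N → α with FIRST(α) ∩ FOLLOW(N) ≠ ∅: on such a lookahead the parser cannot decide between expanding α and letting N vanish via β.

Nullable non-terminals: P.
FIRST sets used below: FIRST(Y) = { '+', '/', 'f' }

P: nullable alternative(s) P → ε; FOLLOW(P) = { $, '+', '/', 'f' }
  P → Y /: FIRST \ {ε} = { '+', '/', 'f' } — overlaps FOLLOW(P) on { '+', '/', 'f' }: CONFLICT
  P → ε: FIRST \ {ε} = { } — this is the only nullable alternative, skip
  P → f: FIRST \ {ε} = { 'f' } — overlaps FOLLOW(P) on { 'f' }: CONFLICT
  P → Y Y +: FIRST \ {ε} = { '+', '/', 'f' } — overlaps FOLLOW(P) on { '+', '/', 'f' }: CONFLICT

Y has no nullable alternative, so no FIRST/FOLLOW check is needed there.

So the grammar has 3 FIRST/FOLLOW conflicts (marked CONFLICT above).

Answer: Yes. P → Y '/' with FOLLOW(P) on { '+', '/', 'f' }; P → f with FOLLOW(P) on { 'f' }; P → Y Y '+' with FOLLOW(P) on { '+', '/', 'f' }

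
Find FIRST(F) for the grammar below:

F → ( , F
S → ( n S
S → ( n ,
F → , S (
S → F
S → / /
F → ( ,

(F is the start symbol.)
{ '(', ',' }

To compute FIRST(F), examine every production with F on the left-hand side, reading each right-hand side left to right until a non-nullable symbol is reached.

From F → ( , F:
  - '(' is a terminal: add '(' and stop
From F → , S (:
  - ',' is a terminal: add ',' and stop
From F → ( ,:
  - '(' is a terminal: add '(' and stop

Collecting: FIRST(F) = { '(', ',' }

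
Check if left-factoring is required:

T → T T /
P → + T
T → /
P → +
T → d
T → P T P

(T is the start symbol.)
Left-factoring is needed when two productions for the same non-terminal
share a common prefix on the right-hand side.

Productions for T:
  T → T T /
  T → /
  T → d
  T → P T P
Productions for P:
  P → + T
  P → +

Found common prefix '+' in productions for P

Answer: Yes, P has productions with common prefix '+'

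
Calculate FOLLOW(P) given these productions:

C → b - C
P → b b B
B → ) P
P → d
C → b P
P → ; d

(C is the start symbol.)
{ $ }

In B → ) P: P is at the end, add FOLLOW(B)
In C → b P: P is at the end, add FOLLOW(C)

The FOLLOW sets referred to above (computed the same way, to a fixed point):
  FOLLOW(B) = { $ }
  FOLLOW(C) = { $ }

Taking the union: FOLLOW(P) = { $ }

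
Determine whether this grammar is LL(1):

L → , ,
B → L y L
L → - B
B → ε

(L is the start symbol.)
Relevant sets:
  FIRST(L) = { ',', '-' }
  FOLLOW(B) = { $, 'y' }

For L:
  PREDICT(L → ',' ',') = { ',' }
  PREDICT(L → '-' B) = { '-' }
For B:
  PREDICT(B → L y L) = { ',', '-' }
  PREDICT(B → ε) = { $, 'y' }

All predict sets are disjoint. The grammar IS LL(1).

Answer: Yes, the grammar is LL(1).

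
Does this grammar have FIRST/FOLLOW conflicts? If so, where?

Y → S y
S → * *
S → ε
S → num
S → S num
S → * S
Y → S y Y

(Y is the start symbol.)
A FIRST/FOLLOW conflict occurs when a non-terminal N has a nullable alternative N → β (β ⇒* ε) and another alternative N → α with FIRST(α) ∩ FOLLOW(N) ≠ ∅: on such a lookahead the parser cannot decide between expanding α and letting N vanish via β.

Nullable non-terminals: S.
FIRST sets used below: FIRST(S) = { '*', 'num', ε }

S: nullable alternative(s) S → ε; FOLLOW(S) = { 'num', 'y' }
  S → * *: FIRST \ {ε} = { '*' } — disjoint from FOLLOW(S)
  S → ε: FIRST \ {ε} = { } — this is the only nullable alternative, skip
  S → num: FIRST \ {ε} = { 'num' } — overlaps FOLLOW(S) on { 'num' }: CONFLICT
  S → S num: FIRST \ {ε} = { '*', 'num' } — overlaps FOLLOW(S) on { 'num' }: CONFLICT
  S → * S: FIRST \ {ε} = { '*' } — disjoint from FOLLOW(S)

Y has no nullable alternative, so no FIRST/FOLLOW check is needed there.

So the grammar has 2 FIRST/FOLLOW conflicts (marked CONFLICT above).

Answer: Yes. S → num with FOLLOW(S) on { 'num' }; S → S num with FOLLOW(S) on { 'num' }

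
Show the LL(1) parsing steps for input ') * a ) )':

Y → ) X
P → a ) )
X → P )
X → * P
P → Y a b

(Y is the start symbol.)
Stack is shown with the top on the left.

Stack    Input        Action
----------------------------
Y $      ) * a ) ) $  output Y → ) X
) X $    ) * a ) ) $  match ')'
X $      * a ) ) $    output X → * P
* P $    * a ) ) $    match '*'
P $      a ) ) $      output P → a ) )
a ) ) $  a ) ) $      match 'a'
) ) $    ) ) $        match ')'
) $      ) $          match ')'
$        $            accept

The string is accepted.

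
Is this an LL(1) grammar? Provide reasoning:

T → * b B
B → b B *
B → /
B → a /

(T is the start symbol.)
For B:
  PREDICT(B → b B '*') = { 'b' }
  PREDICT(B → '/') = { '/' }
  PREDICT(B → a '/') = { 'a' }
T has a single production, so nothing to check there.

All predict sets are disjoint. The grammar IS LL(1).

Answer: Yes, the grammar is LL(1).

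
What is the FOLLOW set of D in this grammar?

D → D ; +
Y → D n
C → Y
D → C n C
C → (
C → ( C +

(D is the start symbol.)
{ $, ';', 'n' }

D is the start symbol, so $ ∈ FOLLOW(D).
In D → D ; +: D is followed by ';' '+', add FIRST(';' '+') \ {ε} = { ';' }
In Y → D n: D is followed by n, add FIRST(n) \ {ε} = { 'n' }

Taking the union: FOLLOW(D) = { $, ';', 'n' }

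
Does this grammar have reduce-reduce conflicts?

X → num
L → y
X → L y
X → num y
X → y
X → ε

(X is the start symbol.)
Yes — I4: [L → y .] vs [X → y .]

A reduce-reduce conflict occurs when an LR(0) state has two complete items [A → α .] and [B → β .] — both call for a reduction, and with no lookahead the parser cannot choose between them.

Augment with X' → X and build the canonical LR(0) collection (I0 = CLOSURE({[X' → . X]}), then GOTO on every symbol after a dot until no new states appear). It has 7 states:
  I0: { [L → . y], [X → . L y], [X → . num y], [X → . num], [X → . y], [X → .], [X' → . X] }  — shift, reduce
  I1: { [X → L . y] }  — shift
  I2: { [X' → X .] }  — accept
  I3: { [X → num . y], [X → num .] }  — shift, reduce
  I4: { [L → y .], [X → y .] }  — 2 reduces
  I5: { [X → num y .] }  — reduce
  I6: { [X → L y .] }  — reduce

I4 contains complete items [L → y .], [X → y .] — reduce-reduce conflict.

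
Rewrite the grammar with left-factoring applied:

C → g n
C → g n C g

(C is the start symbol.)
C → g n C'
C' → ε
C' → C g

Left-factoring transforms A → αβ₁ | αβ₂ into A → αA' and A' → β₁ | β₂
(α is the longest common prefix among the alternatives). Repeat until
no nonterminal has two alternatives with a common prefix.

Round 1: C has alternatives sharing prefix 'g n'. Introduce C': C → g n C'
  Add: C' → ε
  Add: C' → C g

No remaining common prefixes — done.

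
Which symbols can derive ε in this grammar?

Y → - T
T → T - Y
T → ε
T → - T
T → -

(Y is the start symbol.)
{ 'T' }

ε-productions: T → ε
So T is immediately nullable.
No further non-terminal can be added: every production for the remaining non-terminals contains a terminal or a non-nullable non-terminal.
Nullable = { 'T' }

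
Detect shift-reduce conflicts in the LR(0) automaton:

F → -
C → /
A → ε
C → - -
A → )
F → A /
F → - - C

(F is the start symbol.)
Yes — I0: [A → .] vs [A → . )]; I2: [F → - .] vs [F → - . - C]

A shift-reduce conflict occurs when an LR(0) state has both:
  - a complete (reduce) item [A → α .] (dot at the end), and
  - a shift item [B → β . c γ] (dot before a terminal).

Augment with F' → F and build the canonical LR(0) collection (I0 = CLOSURE({[F' → . F]}), then GOTO on every symbol after a dot until no new states appear). It has 11 states:
  I0: { [A → . )], [A → .], [F → . - - C], [F → . -], [F → . A /], [F' → . F] }  — shift, reduce
  I1: { [A → ) .] }  — reduce
  I2: { [F → - . - C], [F → - .] }  — shift, reduce
  I3: { [F → A . /] }  — shift
  I4: { [F' → F .] }  — accept
  I5: { [F → A / .] }  — reduce
  I6: { [C → . - -], [C → . /], [F → - - . C] }  — shift
  I7: { [C → - . -] }  — shift
  I8: { [C → / .] }  — reduce
  I9: { [F → - - C .] }  — reduce
  I10: { [C → - - .] }  — reduce

I0 contains reduce item [A → .] and shift items [A → . )], [F → . -], [F → . - - C] — shift-reduce conflict.
I2 contains reduce item [F → - .] and shift item [F → - . - C] — shift-reduce conflict.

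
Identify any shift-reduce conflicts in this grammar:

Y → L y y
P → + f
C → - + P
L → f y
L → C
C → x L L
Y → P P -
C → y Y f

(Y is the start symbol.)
No shift-reduce conflicts

A shift-reduce conflict occurs when an LR(0) state has both:
  - a complete (reduce) item [A → α .] (dot at the end), and
  - a shift item [B → β . c γ] (dot before a terminal).

Augment with Y' → Y and build the canonical LR(0) collection (I0 = CLOSURE({[Y' → . Y]}), then GOTO on every symbol after a dot until no new states appear). It has 22 states:
  I0: { [C → . - + P], [C → . x L L], [C → . y Y f], [L → . C], [L → . f y], [P → . + f], [Y → . L y y], [Y → . P P -], [Y' → . Y] }  — shift
  I1: { [P → + . f] }  — shift
  I2: { [C → - . + P] }  — shift
  I3: { [L → C .] }  — reduce
  I4: { [Y → L . y y] }  — shift
  I5: { [P → . + f], [Y → P . P -] }  — shift
  I6: { [Y' → Y .] }  — accept
  I7: { [L → f . y] }  — shift
  I8: { [C → . - + P], [C → . x L L], [C → . y Y f], [C → x . L L], [L → . C], [L → . f y] }  — shift
  I9: { [C → . - + P], [C → . x L L], [C → . y Y f], [C → y . Y f], [L → . C], [L → . f y], [P → . + f], [Y → . L y y], [Y → . P P -] }  — shift
  I10: { [C → y Y . f] }  — shift
  I11: { [C → y Y f .] }  — reduce
  I12: { [C → . - + P], [C → . x L L], [C → . y Y f], [C → x L . L], [L → . C], [L → . f y] }  — shift
  I13: { [C → x L L .] }  — reduce
  I14: { [L → f y .] }  — reduce
  I15: { [Y → P P . -] }  — shift
  I16: { [Y → P P - .] }  — reduce
  I17: { [Y → L y . y] }  — shift
  I18: { [Y → L y y .] }  — reduce
  I19: { [C → - + . P], [P → . + f] }  — shift
  I20: { [C → - + P .] }  — reduce
  I21: { [P → + f .] }  — reduce

No state contains both a complete item and a shift item.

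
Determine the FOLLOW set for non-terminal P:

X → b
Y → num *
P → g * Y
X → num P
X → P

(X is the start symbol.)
To compute FOLLOW(P), find every occurrence of P on a right-hand side N → α P β: add FIRST(β) \ {ε}, and if β is empty or nullable also add FOLLOW(N). Iterate to a fixed point.

In X → num P: P is at the end, add FOLLOW(X)
In X → P: P is at the end, add FOLLOW(X)

The FOLLOW sets referred to above (computed the same way, to a fixed point):
  FOLLOW(X) = { $ }

Taking the union: FOLLOW(P) = { $ }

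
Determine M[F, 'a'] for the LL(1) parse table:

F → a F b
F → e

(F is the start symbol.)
To find M[F, 'a'], we find productions for F where 'a' is in the predict set (PREDICT(N → α) = (FIRST(α) \ {ε}) ∪ (FOLLOW(N) if α ⇒* ε)).

F → a F b: PREDICT = { 'a' }
  'a' is in predict set, so this production goes in M[F, 'a']
F → e: PREDICT = { 'e' }

M[F, 'a'] = F → a F b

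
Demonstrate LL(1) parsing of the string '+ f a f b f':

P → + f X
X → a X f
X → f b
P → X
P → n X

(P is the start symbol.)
Stack is shown with the top on the left.

Stack    Input          Action
------------------------------
P $      + f a f b f $  output P → + f X
+ f X $  + f a f b f $  match '+'
f X $    f a f b f $    match 'f'
X $      a f b f $      output X → a X f
a X f $  a f b f $      match 'a'
X f $    f b f $        output X → f b
f b f $  f b f $        match 'f'
b f $    b f $          match 'b'
f $      f $            match 'f'
$        $              accept

The string is accepted.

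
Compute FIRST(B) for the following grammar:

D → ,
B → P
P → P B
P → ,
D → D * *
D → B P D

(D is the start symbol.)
{ ',' }

To compute FIRST(B), examine every production with B on the left-hand side, reading each right-hand side left to right until a non-nullable symbol is reached.

FIRST sets of the other non-terminals involved (by the same procedure, iterated to a fixed point):
  FIRST(P) = { ',' }

From B → P:
  - P is a non-terminal: add FIRST(P) \ {ε} = { ',' }
    P is not nullable, so stop

Collecting: FIRST(B) = { ',' }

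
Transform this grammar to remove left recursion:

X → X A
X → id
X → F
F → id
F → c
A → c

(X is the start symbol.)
X → id X'
X → F X'
X' → A X'
X' → ε
F → id
F → c
A → c

X is directly left-recursive. The standard transformation for
  A → A α₁ | ... | A α_m | β₁ | ... | β_n
is
  A  → β₁ A' | ... | β_n A'
  A' → α₁ A' | ... | α_m A' | ε

X → id becomes X → id X'
X → F becomes X → F X'
X → X A becomes X' → A X'
Add X' → ε

Productions for other non-terminals are unchanged:
  F → id
  F → c
  A → c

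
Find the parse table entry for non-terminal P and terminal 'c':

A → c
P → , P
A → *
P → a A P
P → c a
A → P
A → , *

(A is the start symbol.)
To find M[P, 'c'], we find productions for P where 'c' is in the predict set (PREDICT(N → α) = (FIRST(α) \ {ε}) ∪ (FOLLOW(N) if α ⇒* ε)).

P → , P: PREDICT = { ',' }
P → a A P: PREDICT = { 'a' }
P → c a: PREDICT = { 'c' }
  'c' is in predict set, so this production goes in M[P, 'c']

M[P, 'c'] = P → c a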